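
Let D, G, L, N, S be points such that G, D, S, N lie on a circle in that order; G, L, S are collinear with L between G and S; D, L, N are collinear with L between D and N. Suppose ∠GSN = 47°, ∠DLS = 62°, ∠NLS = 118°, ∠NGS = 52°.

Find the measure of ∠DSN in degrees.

∠DSN = 113°

1. ∠DNS = 15°  [△SLN]
2. ∠NDS = 52°  [same arc SN]
3. ∠DSN = 113°  [△DSN]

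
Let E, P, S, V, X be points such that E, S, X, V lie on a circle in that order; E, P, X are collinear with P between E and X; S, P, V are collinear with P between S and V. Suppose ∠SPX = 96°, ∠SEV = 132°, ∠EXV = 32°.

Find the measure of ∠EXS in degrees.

1. ∠ESV = 32°  [same arc EV]
2. ∠EVS = 16°  [△ESV]
3. ∠EXS = 16°  [same arc ES]

∠EXS = 16°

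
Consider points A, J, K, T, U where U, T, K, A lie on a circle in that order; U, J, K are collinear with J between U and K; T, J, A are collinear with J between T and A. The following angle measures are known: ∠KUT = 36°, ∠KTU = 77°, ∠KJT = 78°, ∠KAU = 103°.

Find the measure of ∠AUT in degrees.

∠AUT = 71°

1. ∠KAT = 36°  [same arc TK]
2. ∠TKU = 67°  [△UTK]
3. ∠ATK = 35°  [△TJK]
4. ∠AKT = 109°  [△TKA]
5. ∠AUT = 71°  [cyclic UTKA, opposite ∠U+∠K]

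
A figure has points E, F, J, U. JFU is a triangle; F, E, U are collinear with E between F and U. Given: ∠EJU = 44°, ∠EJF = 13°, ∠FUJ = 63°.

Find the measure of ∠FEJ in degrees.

1. ∠EUJ = 63°  [E on ray UF]
2. ∠JEU = 73°  [△JEU]
3. ∠FEJ = 107°  [linear pair at E on FU]

∠FEJ = 107°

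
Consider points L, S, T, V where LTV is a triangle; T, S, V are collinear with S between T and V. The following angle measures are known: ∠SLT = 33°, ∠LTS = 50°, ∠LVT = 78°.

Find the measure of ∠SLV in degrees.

∠SLV = 19°

1. ∠LST = 97°  [△LTS]
2. ∠LVS = 78°  [S on ray VT]
3. ∠LSV = 83°  [linear pair at S on TV]
4. ∠SLV = 19°  [△LSV]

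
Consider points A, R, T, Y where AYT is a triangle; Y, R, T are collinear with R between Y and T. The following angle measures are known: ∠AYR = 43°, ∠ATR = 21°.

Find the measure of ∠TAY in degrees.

1. ∠AYT = 43°  [R on ray YT]
2. ∠ATY = 21°  [R on ray TY]
3. ∠TAY = 116°  [△AYT]

∠TAY = 116°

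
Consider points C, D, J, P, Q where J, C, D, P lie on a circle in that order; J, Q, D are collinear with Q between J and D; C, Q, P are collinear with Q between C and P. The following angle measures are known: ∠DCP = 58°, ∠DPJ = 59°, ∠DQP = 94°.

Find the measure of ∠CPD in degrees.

∠CPD = 23°

1. ∠DJP = 58°  [same arc DP]
2. ∠JDP = 63°  [△JDP]
3. ∠CPD = 23°  [△DQP]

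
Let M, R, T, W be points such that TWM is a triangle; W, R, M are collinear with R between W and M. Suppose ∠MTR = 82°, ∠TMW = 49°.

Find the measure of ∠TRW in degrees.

1. ∠RMT = 49°  [R on ray MW]
2. ∠MRT = 49°  [△TRM]
3. ∠TRW = 131°  [linear pair at R on WM]

∠TRW = 131°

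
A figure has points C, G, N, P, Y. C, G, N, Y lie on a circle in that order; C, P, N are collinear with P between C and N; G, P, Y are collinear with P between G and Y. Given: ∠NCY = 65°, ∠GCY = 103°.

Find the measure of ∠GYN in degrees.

∠GYN = 38°

1. ∠NGY = 65°  [same arc NY]
2. ∠GNY = 77°  [cyclic CGNY, opposite ∠C+∠N]
3. ∠GYN = 38°  [△GNY]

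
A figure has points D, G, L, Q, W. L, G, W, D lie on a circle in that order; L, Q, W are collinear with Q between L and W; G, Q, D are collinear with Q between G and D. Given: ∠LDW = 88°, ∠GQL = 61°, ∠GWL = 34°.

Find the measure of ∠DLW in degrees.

∠DLW = 27°

1. ∠DQW = 61°  [vertical angles at Q]
2. ∠GDL = 34°  [same arc LG]
3. ∠DQL = 119°  [linear pair at Q on LW]
4. ∠DLW = 27°  [△LQD]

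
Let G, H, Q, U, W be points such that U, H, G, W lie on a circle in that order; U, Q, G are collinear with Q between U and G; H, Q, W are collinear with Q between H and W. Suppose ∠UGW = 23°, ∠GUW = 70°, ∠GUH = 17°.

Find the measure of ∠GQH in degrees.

1. ∠UHW = 23°  [same arc UW]
2. ∠HQU = 140°  [△UQH]
3. ∠GQH = 40°  [linear pair at Q on UG]

∠GQH = 40°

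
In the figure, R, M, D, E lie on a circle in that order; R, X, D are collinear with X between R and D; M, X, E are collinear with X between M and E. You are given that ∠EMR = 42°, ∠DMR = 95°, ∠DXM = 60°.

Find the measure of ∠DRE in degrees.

∠DRE = 53°

1. ∠EDR = 42°  [same arc RE]
2. ∠DER = 85°  [cyclic RMDE, opposite ∠M+∠E]
3. ∠DRE = 53°  [△RDE]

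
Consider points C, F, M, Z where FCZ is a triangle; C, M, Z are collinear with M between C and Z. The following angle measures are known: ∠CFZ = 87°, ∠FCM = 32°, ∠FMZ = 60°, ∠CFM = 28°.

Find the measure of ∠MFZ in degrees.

1. ∠FCZ = 32°  [M on ray CZ]
2. ∠CZF = 61°  [△FCZ]
3. ∠FZM = 61°  [M on ray ZC]
4. ∠MFZ = 59°  [△FMZ]

∠MFZ = 59°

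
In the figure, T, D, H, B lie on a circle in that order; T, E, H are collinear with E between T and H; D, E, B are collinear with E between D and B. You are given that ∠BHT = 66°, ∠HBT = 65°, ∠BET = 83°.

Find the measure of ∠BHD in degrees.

∠BHD = 114°

1. ∠BDT = 66°  [same arc TB]
2. ∠BTH = 49°  [△THB]
3. ∠DBT = 48°  [△TEB]
4. ∠BTD = 66°  [△TDB]
5. ∠BHD = 114°  [cyclic TDHB, opposite ∠T+∠H]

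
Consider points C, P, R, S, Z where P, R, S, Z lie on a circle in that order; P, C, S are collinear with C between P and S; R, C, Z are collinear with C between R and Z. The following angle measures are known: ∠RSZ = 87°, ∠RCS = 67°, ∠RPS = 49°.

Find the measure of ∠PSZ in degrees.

∠PSZ = 18°

1. ∠PCZ = 67°  [vertical angles at C]
2. ∠RZS = 49°  [same arc RS]
3. ∠SCZ = 113°  [linear pair at C on PS]
4. ∠PSZ = 18°  [△SCZ]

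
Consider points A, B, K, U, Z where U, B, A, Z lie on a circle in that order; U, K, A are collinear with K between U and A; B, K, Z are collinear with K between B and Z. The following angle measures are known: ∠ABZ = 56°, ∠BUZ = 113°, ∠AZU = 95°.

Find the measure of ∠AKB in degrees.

∠AKB = 86°

1. ∠AUZ = 56°  [same arc AZ]
2. ∠BAZ = 67°  [cyclic UBAZ, opposite ∠U+∠A]
3. ∠UAZ = 29°  [△UAZ]
4. ∠AZB = 57°  [△BAZ]
5. ∠UBZ = 29°  [same arc UZ]
6. ∠AUB = 57°  [same arc BA]
7. ∠BKU = 94°  [△UKB]
8. ∠AKB = 86°  [linear pair at K on UA]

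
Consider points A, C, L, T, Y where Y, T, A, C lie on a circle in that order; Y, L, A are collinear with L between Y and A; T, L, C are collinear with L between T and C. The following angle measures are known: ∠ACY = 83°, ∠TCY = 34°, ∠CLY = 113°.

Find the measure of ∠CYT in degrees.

1. ∠ATY = 97°  [cyclic YTAC, opposite ∠T+∠C]
2. ∠TAY = 34°  [same arc YT]
3. ∠ALT = 113°  [vertical angles at L]
4. ∠AYT = 49°  [△YTA]
5. ∠TLY = 67°  [linear pair at L on YA]
6. ∠CTY = 64°  [△YLT]
7. ∠CYT = 82°  [△YTC]

∠CYT = 82°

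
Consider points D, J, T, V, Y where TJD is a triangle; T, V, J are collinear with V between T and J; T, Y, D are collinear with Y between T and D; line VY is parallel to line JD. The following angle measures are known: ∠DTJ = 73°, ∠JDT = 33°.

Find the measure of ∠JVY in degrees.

∠JVY = 106°

1. ∠DJT = 74°  [△TJD]
2. ∠TVY = 74°  [VY∥JD, corresponding at V]
3. ∠JVY = 106°  [linear pair at V on TJ]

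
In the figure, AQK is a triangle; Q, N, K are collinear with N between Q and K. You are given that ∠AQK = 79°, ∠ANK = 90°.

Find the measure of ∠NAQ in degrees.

∠NAQ = 11°

1. ∠AQN = 79°  [N on ray QK]
2. ∠ANQ = 90°  [linear pair at N on QK]
3. ∠NAQ = 11°  [△AQN]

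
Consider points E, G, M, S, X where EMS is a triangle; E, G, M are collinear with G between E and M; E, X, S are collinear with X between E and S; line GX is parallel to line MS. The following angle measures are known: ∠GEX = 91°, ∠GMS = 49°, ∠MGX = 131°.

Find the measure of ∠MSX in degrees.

∠MSX = 40°

1. ∠MES = 91°  [G on EM, X on ES]
2. ∠EMS = 49°  [G on ray ME]
3. ∠ESM = 40°  [△EMS]
4. ∠MSX = 40°  [X on ray SE]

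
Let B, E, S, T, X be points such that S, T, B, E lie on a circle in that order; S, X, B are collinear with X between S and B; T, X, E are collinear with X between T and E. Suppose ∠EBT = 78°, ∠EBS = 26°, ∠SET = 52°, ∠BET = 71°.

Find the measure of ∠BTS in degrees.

1. ∠SBT = 52°  [same arc ST]
2. ∠BST = 71°  [same arc TB]
3. ∠BTS = 57°  [△STB]

∠BTS = 57°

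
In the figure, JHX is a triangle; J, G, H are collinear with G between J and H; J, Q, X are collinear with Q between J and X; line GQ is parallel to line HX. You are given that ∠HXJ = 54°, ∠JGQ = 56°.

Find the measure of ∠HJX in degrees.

1. ∠GQJ = 54°  [GQ∥HX, corresponding at Q]
2. ∠GJQ = 70°  [△JGQ]
3. ∠HJX = 70°  [G on JH, Q on JX]

∠HJX = 70°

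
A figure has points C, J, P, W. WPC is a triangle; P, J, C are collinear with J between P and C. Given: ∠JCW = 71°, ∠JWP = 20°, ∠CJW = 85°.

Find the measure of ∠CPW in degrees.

∠CPW = 65°

1. ∠PJW = 95°  [linear pair at J on PC]
2. ∠JPW = 65°  [△WPJ]
3. ∠CPW = 65°  [J on ray PC]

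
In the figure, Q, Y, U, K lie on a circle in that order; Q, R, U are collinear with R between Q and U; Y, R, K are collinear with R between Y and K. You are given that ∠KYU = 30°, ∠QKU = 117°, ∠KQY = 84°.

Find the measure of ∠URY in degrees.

∠URY = 87°

1. ∠KQU = 30°  [same arc UK]
2. ∠KUQ = 33°  [△QUK]
3. ∠KYQ = 33°  [same arc QK]
4. ∠QKY = 63°  [△QYK]
5. ∠QUY = 63°  [same arc QY]
6. ∠URY = 87°  [△YRU]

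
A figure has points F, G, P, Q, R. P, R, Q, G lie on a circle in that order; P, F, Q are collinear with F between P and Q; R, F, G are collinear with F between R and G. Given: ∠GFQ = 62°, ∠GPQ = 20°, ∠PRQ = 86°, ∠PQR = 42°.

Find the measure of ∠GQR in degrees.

1. ∠PFR = 62°  [vertical angles at F]
2. ∠GFP = 118°  [linear pair at F on PQ]
3. ∠PGR = 42°  [△PFG]
4. ∠QPR = 52°  [△PRQ]
5. ∠GRP = 66°  [△PFR]
6. ∠GPR = 72°  [△PRG]
7. ∠GQR = 108°  [cyclic PRQG, opposite ∠P+∠Q]

∠GQR = 108°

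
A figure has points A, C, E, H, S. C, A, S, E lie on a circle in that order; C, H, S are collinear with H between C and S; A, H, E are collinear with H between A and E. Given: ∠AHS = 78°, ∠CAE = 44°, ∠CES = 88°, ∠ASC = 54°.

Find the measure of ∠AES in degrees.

1. ∠CHE = 78°  [vertical angles at H]
2. ∠CSE = 44°  [same arc CE]
3. ∠EHS = 102°  [linear pair at H on CS]
4. ∠AES = 34°  [△SHE]

∠AES = 34°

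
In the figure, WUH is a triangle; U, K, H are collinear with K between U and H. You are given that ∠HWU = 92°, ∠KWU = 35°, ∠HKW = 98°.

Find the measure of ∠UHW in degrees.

1. ∠UKW = 82°  [linear pair at K on UH]
2. ∠KUW = 63°  [△WUK]
3. ∠HUW = 63°  [K on ray UH]
4. ∠UHW = 25°  [△WUH]

∠UHW = 25°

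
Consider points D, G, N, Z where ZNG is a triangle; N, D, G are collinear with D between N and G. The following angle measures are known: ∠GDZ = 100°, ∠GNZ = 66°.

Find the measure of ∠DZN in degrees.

1. ∠NDZ = 80°  [linear pair at D on NG]
2. ∠DNZ = 66°  [D on ray NG]
3. ∠DZN = 34°  [△ZND]

∠DZN = 34°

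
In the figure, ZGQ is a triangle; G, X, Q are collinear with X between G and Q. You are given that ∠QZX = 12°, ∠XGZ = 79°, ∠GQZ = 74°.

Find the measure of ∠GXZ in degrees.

1. ∠XQZ = 74°  [X on ray QG]
2. ∠QXZ = 94°  [△ZXQ]
3. ∠GXZ = 86°  [linear pair at X on GQ]

∠GXZ = 86°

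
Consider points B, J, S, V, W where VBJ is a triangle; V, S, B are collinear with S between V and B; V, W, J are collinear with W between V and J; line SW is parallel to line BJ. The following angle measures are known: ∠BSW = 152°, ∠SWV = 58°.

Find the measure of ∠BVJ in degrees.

1. ∠VSW = 28°  [linear pair at S on VB]
2. ∠SVW = 94°  [△VSW]
3. ∠BVJ = 94°  [S on VB, W on VJ]

∠BVJ = 94°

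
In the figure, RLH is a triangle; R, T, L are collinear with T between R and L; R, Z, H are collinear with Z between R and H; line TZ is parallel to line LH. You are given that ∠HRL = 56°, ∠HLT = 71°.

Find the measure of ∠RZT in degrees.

1. ∠HLR = 71°  [T on ray LR]
2. ∠LHR = 53°  [△RLH]
3. ∠RZT = 53°  [TZ∥LH, corresponding at Z]

∠RZT = 53°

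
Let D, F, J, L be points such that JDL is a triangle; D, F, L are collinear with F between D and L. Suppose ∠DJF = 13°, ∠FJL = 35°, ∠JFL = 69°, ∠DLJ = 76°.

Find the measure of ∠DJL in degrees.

∠DJL = 48°

1. ∠DFJ = 111°  [linear pair at F on DL]
2. ∠FDJ = 56°  [△JDF]
3. ∠JDL = 56°  [F on ray DL]
4. ∠DJL = 48°  [△JDL]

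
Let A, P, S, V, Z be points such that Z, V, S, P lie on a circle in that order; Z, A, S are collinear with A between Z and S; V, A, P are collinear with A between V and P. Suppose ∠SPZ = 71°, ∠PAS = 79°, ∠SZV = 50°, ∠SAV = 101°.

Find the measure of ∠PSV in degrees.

∠PSV = 72°

1. ∠SVZ = 109°  [cyclic ZVSP, opposite ∠V+∠P]
2. ∠SPV = 50°  [same arc VS]
3. ∠VSZ = 21°  [△ZVS]
4. ∠PVS = 58°  [△VAS]
5. ∠PSV = 72°  [△VSP]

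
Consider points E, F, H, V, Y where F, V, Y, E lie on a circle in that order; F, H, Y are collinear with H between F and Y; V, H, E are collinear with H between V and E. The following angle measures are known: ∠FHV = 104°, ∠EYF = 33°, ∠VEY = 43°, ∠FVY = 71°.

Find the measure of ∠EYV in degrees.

∠EYV = 99°

1. ∠VHY = 76°  [linear pair at H on FY]
2. ∠VFY = 43°  [same arc VY]
3. ∠FYV = 66°  [△FVY]
4. ∠EVY = 38°  [△VHY]
5. ∠EYV = 99°  [△VYE]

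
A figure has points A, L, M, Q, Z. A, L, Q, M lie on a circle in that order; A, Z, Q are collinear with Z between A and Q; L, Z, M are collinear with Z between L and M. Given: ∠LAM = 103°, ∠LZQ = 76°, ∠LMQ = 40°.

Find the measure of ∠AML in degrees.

∠AML = 41°

1. ∠AZL = 104°  [linear pair at Z on AQ]
2. ∠LAQ = 40°  [same arc LQ]
3. ∠ALM = 36°  [△AZL]
4. ∠AML = 41°  [△ALM]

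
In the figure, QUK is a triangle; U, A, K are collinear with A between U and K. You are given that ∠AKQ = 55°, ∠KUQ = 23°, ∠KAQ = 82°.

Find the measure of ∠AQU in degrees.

1. ∠AUQ = 23°  [A on ray UK]
2. ∠QAU = 98°  [linear pair at A on UK]
3. ∠AQU = 59°  [△QUA]

∠AQU = 59°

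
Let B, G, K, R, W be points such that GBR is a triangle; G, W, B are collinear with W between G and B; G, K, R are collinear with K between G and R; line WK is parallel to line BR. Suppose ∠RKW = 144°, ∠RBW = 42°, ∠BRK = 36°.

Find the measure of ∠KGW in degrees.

∠KGW = 102°

1. ∠GBR = 42°  [W on ray BG]
2. ∠BRG = 36°  [K on ray RG]
3. ∠BGR = 102°  [△GBR]
4. ∠KGW = 102°  [W on GB, K on GR]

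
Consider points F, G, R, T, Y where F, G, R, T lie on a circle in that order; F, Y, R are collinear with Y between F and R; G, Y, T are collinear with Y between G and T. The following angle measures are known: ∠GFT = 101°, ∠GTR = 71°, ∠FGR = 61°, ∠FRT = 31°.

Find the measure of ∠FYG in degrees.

1. ∠GFR = 71°  [same arc GR]
2. ∠FGT = 31°  [same arc FT]
3. ∠FYG = 78°  [△FYG]

∠FYG = 78°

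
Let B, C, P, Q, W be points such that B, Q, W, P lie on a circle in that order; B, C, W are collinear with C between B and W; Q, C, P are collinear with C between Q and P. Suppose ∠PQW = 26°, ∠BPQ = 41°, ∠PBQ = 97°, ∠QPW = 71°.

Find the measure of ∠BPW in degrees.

∠BPW = 112°

1. ∠BWQ = 41°  [same arc BQ]
2. ∠QBW = 71°  [same arc QW]
3. ∠BQW = 68°  [△BQW]
4. ∠BPW = 112°  [cyclic BQWP, opposite ∠Q+∠P]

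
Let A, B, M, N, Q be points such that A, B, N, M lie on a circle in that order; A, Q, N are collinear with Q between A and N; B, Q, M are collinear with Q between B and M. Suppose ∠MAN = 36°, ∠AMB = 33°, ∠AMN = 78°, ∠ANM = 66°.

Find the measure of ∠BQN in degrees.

∠BQN = 111°

1. ∠MBN = 36°  [same arc NM]
2. ∠ANB = 33°  [same arc AB]
3. ∠BQN = 111°  [△BQN]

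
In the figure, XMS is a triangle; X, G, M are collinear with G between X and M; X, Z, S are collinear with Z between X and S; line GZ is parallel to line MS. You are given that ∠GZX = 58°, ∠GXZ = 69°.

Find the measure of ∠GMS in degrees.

∠GMS = 53°

1. ∠XGZ = 53°  [△XGZ]
2. ∠MGZ = 127°  [linear pair at G on XM]
3. ∠GMS = 53°  [GZ∥MS, co-interior at M–G]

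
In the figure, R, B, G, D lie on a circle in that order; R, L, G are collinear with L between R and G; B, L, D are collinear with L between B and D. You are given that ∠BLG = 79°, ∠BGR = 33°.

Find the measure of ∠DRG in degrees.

1. ∠DLR = 79°  [vertical angles at L]
2. ∠BDR = 33°  [same arc RB]
3. ∠DRG = 68°  [△RLD]

∠DRG = 68°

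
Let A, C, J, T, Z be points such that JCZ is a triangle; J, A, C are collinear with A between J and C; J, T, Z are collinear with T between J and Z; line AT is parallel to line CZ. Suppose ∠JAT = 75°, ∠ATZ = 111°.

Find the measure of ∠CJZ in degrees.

1. ∠ATJ = 69°  [linear pair at T on JZ]
2. ∠AJT = 36°  [△JAT]
3. ∠CJZ = 36°  [A on JC, T on JZ]

∠CJZ = 36°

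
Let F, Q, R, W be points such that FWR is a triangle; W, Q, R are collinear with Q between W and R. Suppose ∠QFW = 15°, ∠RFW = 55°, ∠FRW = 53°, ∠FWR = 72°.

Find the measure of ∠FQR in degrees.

1. ∠FWQ = 72°  [Q on ray WR]
2. ∠FQW = 93°  [△FWQ]
3. ∠FQR = 87°  [linear pair at Q on WR]

∠FQR = 87°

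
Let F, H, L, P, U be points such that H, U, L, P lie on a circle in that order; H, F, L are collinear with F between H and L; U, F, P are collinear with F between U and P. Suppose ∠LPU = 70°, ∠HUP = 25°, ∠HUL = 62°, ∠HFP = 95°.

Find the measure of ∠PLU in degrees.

1. ∠LHU = 70°  [same arc UL]
2. ∠HLU = 48°  [△HUL]
3. ∠LFU = 95°  [vertical angles at F]
4. ∠LUP = 37°  [△UFL]
5. ∠PLU = 73°  [△ULP]

∠PLU = 73°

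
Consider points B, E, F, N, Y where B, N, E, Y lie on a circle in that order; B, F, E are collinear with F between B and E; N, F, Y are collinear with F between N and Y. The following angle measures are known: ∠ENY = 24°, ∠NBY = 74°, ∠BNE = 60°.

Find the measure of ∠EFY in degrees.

1. ∠EBY = 24°  [same arc EY]
2. ∠NEY = 106°  [cyclic BNEY, opposite ∠B+∠E]
3. ∠BYE = 120°  [cyclic BNEY, opposite ∠N+∠Y]
4. ∠BEY = 36°  [△BEY]
5. ∠EYN = 50°  [△NEY]
6. ∠EFY = 94°  [△EFY]

∠EFY = 94°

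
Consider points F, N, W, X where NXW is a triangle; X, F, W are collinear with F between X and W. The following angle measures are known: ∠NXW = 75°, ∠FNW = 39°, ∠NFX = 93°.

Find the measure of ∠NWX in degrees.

∠NWX = 54°

1. ∠NFW = 87°  [linear pair at F on XW]
2. ∠FWN = 54°  [△NFW]
3. ∠NWX = 54°  [F on ray WX]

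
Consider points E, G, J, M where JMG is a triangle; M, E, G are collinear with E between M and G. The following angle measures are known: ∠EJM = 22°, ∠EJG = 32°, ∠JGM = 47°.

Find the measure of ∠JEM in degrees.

1. ∠EGJ = 47°  [E on ray GM]
2. ∠GEJ = 101°  [△JEG]
3. ∠JEM = 79°  [linear pair at E on MG]

∠JEM = 79°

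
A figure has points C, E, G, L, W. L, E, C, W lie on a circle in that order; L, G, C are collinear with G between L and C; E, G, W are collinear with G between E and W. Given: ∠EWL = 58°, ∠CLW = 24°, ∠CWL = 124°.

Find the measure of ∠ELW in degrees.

1. ∠LCW = 32°  [△LCW]
2. ∠LEW = 32°  [same arc LW]
3. ∠ELW = 90°  [△LEW]

∠ELW = 90°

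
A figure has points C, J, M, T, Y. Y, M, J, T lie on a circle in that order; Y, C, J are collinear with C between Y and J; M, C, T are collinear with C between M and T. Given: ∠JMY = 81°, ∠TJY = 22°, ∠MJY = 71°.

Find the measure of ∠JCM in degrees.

∠JCM = 50°

1. ∠JYM = 28°  [△YMJ]
2. ∠TMY = 22°  [same arc YT]
3. ∠MCY = 130°  [△YCM]
4. ∠JCM = 50°  [linear pair at C on YJ]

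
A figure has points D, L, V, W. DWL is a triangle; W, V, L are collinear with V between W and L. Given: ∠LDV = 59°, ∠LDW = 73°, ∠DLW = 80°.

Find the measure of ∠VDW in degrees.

1. ∠DWL = 27°  [△DWL]
2. ∠DLV = 80°  [V on ray LW]
3. ∠DWV = 27°  [V on ray WL]
4. ∠DVL = 41°  [△DVL]
5. ∠DVW = 139°  [linear pair at V on WL]
6. ∠VDW = 14°  [△DWV]

∠VDW = 14°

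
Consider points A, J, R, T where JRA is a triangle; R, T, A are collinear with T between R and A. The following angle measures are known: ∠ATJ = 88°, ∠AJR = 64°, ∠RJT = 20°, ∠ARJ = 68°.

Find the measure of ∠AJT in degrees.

1. ∠JAR = 48°  [△JRA]
2. ∠JAT = 48°  [T on ray AR]
3. ∠AJT = 44°  [△JTA]

∠AJT = 44°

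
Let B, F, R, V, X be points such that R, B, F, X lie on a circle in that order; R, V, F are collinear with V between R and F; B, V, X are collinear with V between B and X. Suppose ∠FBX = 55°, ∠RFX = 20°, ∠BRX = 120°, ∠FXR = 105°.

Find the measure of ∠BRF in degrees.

1. ∠RBX = 20°  [same arc RX]
2. ∠BXR = 40°  [△RBX]
3. ∠FBR = 75°  [cyclic RBFX, opposite ∠B+∠X]
4. ∠BFR = 40°  [same arc RB]
5. ∠BRF = 65°  [△RBF]

∠BRF = 65°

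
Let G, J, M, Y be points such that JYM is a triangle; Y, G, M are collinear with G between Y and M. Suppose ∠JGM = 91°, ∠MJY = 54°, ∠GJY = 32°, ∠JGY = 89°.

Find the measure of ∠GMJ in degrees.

1. ∠GYJ = 59°  [△JYG]
2. ∠JYM = 59°  [G on ray YM]
3. ∠JMY = 67°  [△JYM]
4. ∠GMJ = 67°  [G on ray MY]

∠GMJ = 67°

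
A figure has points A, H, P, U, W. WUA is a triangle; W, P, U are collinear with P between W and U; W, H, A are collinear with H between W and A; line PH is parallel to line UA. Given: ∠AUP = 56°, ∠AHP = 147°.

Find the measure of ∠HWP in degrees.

1. ∠AUW = 56°  [P on ray UW]
2. ∠PHW = 33°  [linear pair at H on WA]
3. ∠HPW = 56°  [PH∥UA, corresponding at P]
4. ∠HWP = 91°  [△WPH]

∠HWP = 91°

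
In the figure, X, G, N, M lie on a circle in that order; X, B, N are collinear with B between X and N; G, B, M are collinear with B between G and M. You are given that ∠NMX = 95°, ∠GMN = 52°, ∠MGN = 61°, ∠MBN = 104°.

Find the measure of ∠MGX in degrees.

1. ∠GXN = 52°  [same arc GN]
2. ∠GBX = 104°  [vertical angles at B]
3. ∠MGX = 24°  [△XBG]

∠MGX = 24°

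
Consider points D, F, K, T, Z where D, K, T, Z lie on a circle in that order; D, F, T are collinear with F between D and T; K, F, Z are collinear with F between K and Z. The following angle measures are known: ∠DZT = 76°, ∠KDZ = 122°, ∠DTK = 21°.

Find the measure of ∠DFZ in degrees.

∠DFZ = 92°

1. ∠DKT = 104°  [cyclic DKTZ, opposite ∠K+∠Z]
2. ∠DZK = 21°  [same arc DK]
3. ∠KDT = 55°  [△DKT]
4. ∠DKZ = 37°  [△DKZ]
5. ∠KZT = 55°  [same arc KT]
6. ∠DTZ = 37°  [same arc DZ]
7. ∠TFZ = 88°  [△TFZ]
8. ∠DFZ = 92°  [linear pair at F on DT]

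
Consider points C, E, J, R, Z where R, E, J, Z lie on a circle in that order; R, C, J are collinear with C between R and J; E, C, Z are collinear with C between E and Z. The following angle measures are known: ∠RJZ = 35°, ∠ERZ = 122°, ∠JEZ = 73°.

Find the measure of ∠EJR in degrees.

∠EJR = 23°

1. ∠REZ = 35°  [same arc RZ]
2. ∠EZR = 23°  [△REZ]
3. ∠EJR = 23°  [same arc RE]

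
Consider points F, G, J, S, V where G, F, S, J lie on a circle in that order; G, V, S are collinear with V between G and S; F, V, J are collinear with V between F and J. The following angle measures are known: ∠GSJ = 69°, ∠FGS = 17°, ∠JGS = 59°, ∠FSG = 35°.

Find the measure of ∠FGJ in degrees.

1. ∠GFJ = 69°  [same arc GJ]
2. ∠FJG = 35°  [same arc GF]
3. ∠FGJ = 76°  [△GFJ]

∠FGJ = 76°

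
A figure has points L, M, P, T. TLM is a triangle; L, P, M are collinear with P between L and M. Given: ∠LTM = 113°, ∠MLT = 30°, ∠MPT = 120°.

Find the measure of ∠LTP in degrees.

∠LTP = 90°

1. ∠PLT = 30°  [P on ray LM]
2. ∠LPT = 60°  [linear pair at P on LM]
3. ∠LTP = 90°  [△TLP]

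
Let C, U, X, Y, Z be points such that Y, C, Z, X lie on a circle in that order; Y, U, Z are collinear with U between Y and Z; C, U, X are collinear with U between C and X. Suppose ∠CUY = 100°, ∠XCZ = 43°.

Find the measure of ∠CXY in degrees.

1. ∠XUZ = 100°  [vertical angles at U]
2. ∠XYZ = 43°  [same arc ZX]
3. ∠XUY = 80°  [linear pair at U on YZ]
4. ∠CXY = 57°  [△YUX]

∠CXY = 57°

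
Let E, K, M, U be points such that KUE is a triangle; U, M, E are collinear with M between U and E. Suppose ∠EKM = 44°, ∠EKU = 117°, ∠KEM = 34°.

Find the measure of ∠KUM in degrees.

∠KUM = 29°

1. ∠KEU = 34°  [M on ray EU]
2. ∠EUK = 29°  [△KUE]
3. ∠KUM = 29°  [M on ray UE]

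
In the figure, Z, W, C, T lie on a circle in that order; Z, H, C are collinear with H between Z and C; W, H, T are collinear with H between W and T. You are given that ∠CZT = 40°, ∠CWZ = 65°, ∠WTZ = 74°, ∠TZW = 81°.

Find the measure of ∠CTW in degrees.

∠CTW = 41°

1. ∠CWT = 40°  [same arc CT]
2. ∠TCW = 99°  [cyclic ZWCT, opposite ∠Z+∠C]
3. ∠CTW = 41°  [△WCT]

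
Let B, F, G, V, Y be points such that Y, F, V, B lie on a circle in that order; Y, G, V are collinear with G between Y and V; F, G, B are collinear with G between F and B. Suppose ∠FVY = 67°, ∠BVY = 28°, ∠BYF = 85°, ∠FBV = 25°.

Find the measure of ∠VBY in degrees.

∠VBY = 92°

1. ∠FYV = 25°  [same arc FV]
2. ∠VFY = 88°  [△YFV]
3. ∠VBY = 92°  [cyclic YFVB, opposite ∠F+∠B]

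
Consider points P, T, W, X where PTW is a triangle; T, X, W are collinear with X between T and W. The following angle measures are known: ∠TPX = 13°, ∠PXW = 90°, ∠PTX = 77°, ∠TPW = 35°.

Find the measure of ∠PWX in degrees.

∠PWX = 68°

1. ∠PTW = 77°  [X on ray TW]
2. ∠PWT = 68°  [△PTW]
3. ∠PWX = 68°  [X on ray WT]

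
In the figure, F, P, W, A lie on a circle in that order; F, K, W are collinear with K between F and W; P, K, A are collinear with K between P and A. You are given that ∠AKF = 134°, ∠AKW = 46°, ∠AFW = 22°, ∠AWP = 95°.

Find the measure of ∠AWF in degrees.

1. ∠APW = 22°  [same arc WA]
2. ∠PAW = 63°  [△PWA]
3. ∠AWF = 71°  [△WKA]

∠AWF = 71°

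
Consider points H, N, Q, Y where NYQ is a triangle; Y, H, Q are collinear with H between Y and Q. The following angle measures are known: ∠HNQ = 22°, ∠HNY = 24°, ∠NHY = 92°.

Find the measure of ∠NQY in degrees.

1. ∠NHQ = 88°  [linear pair at H on YQ]
2. ∠HQN = 70°  [△NHQ]
3. ∠NQY = 70°  [H on ray QY]

∠NQY = 70°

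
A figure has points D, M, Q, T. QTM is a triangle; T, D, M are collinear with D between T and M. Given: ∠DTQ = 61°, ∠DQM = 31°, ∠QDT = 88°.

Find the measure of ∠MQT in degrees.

∠MQT = 62°

1. ∠MTQ = 61°  [D on ray TM]
2. ∠MDQ = 92°  [linear pair at D on TM]
3. ∠DMQ = 57°  [△QDM]
4. ∠QMT = 57°  [D on ray MT]
5. ∠MQT = 62°  [△QTM]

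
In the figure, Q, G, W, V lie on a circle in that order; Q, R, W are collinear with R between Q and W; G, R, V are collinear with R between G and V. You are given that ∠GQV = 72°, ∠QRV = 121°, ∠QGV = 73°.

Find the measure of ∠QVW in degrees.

1. ∠GVQ = 35°  [△QGV]
2. ∠VQW = 24°  [△QRV]
3. ∠QWV = 73°  [same arc QV]
4. ∠QVW = 83°  [△QWV]

∠QVW = 83°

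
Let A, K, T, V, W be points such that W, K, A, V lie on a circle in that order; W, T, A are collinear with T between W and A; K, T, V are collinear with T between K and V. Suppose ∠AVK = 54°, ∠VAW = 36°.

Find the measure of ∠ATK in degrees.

1. ∠AWK = 54°  [same arc KA]
2. ∠VKW = 36°  [same arc WV]
3. ∠KTW = 90°  [△WTK]
4. ∠ATK = 90°  [linear pair at T on WA]

∠ATK = 90°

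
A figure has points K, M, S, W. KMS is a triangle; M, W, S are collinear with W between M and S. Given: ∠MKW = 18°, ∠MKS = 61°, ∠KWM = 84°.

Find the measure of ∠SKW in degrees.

1. ∠KMW = 78°  [△KMW]
2. ∠KWS = 96°  [linear pair at W on MS]
3. ∠KMS = 78°  [W on ray MS]
4. ∠KSM = 41°  [△KMS]
5. ∠KSW = 41°  [W on ray SM]
6. ∠SKW = 43°  [△KWS]

∠SKW = 43°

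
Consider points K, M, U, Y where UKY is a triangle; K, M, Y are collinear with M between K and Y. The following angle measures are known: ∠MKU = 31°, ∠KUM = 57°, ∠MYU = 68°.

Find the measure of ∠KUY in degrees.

∠KUY = 81°

1. ∠UKY = 31°  [M on ray KY]
2. ∠KYU = 68°  [M on ray YK]
3. ∠KUY = 81°  [△UKY]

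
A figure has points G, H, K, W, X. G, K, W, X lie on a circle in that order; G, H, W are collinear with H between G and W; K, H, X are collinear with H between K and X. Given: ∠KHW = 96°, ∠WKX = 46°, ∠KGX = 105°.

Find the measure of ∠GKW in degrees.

1. ∠GWK = 38°  [△KHW]
2. ∠KWX = 75°  [cyclic GKWX, opposite ∠G+∠W]
3. ∠KXW = 59°  [△KWX]
4. ∠KGW = 59°  [same arc KW]
5. ∠GKW = 83°  [△GKW]

∠GKW = 83°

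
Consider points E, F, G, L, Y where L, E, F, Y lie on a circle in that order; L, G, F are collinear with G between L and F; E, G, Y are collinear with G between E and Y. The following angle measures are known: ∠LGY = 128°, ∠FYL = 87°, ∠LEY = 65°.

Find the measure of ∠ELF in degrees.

1. ∠EGF = 128°  [vertical angles at G]
2. ∠EGL = 52°  [linear pair at G on LF]
3. ∠ELF = 63°  [△LGE]

∠ELF = 63°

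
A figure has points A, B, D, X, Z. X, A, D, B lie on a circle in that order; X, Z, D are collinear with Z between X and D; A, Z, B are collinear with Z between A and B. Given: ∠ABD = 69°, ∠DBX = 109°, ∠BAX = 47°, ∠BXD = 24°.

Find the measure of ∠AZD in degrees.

1. ∠AXD = 69°  [same arc AD]
2. ∠AZX = 64°  [△XZA]
3. ∠AZD = 116°  [linear pair at Z on XD]

∠AZD = 116°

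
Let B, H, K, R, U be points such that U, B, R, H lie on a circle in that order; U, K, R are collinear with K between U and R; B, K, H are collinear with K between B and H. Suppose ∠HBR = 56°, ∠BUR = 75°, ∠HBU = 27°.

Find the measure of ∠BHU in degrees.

∠BHU = 22°

1. ∠BHR = 75°  [same arc BR]
2. ∠BRH = 49°  [△BRH]
3. ∠BUH = 131°  [cyclic UBRH, opposite ∠U+∠R]
4. ∠BHU = 22°  [△UBH]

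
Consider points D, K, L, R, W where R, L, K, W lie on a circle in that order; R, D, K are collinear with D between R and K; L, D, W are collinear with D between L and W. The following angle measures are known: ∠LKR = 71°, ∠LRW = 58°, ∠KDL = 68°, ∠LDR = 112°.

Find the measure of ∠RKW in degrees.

1. ∠LWR = 71°  [same arc RL]
2. ∠RLW = 51°  [△RLW]
3. ∠RKW = 51°  [same arc RW]

∠RKW = 51°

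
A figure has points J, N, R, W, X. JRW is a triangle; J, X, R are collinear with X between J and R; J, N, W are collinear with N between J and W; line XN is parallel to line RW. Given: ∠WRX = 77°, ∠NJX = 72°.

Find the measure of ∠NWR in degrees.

∠NWR = 31°

1. ∠JRW = 77°  [X on ray RJ]
2. ∠RJW = 72°  [X on JR, N on JW]
3. ∠JWR = 31°  [△JRW]
4. ∠NWR = 31°  [N on ray WJ]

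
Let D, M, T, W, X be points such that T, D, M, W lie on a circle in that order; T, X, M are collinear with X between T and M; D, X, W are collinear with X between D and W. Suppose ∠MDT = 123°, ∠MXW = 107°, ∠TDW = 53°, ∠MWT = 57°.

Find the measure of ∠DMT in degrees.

1. ∠DXT = 107°  [vertical angles at X]
2. ∠DTM = 20°  [△TXD]
3. ∠DMT = 37°  [△TDM]

∠DMT = 37°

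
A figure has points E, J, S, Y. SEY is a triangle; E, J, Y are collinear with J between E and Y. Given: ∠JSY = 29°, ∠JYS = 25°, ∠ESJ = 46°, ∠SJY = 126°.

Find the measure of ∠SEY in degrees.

∠SEY = 80°

1. ∠EJS = 54°  [linear pair at J on EY]
2. ∠JES = 80°  [△SEJ]
3. ∠SEY = 80°  [J on ray EY]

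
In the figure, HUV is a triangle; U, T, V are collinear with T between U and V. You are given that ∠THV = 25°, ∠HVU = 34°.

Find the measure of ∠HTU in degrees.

∠HTU = 59°

1. ∠HVT = 34°  [T on ray VU]
2. ∠HTV = 121°  [△HTV]
3. ∠HTU = 59°  [linear pair at T on UV]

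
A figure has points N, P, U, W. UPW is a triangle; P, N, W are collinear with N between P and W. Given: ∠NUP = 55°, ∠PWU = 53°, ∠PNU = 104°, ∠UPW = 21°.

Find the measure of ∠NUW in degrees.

1. ∠NWU = 53°  [N on ray WP]
2. ∠UNW = 76°  [linear pair at N on PW]
3. ∠NUW = 51°  [△UNW]

∠NUW = 51°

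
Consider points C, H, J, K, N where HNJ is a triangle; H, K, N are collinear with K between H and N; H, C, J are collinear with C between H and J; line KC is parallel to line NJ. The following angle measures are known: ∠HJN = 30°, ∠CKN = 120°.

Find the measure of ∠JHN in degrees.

1. ∠HCK = 30°  [KC∥NJ, corresponding at C]
2. ∠CKH = 60°  [linear pair at K on HN]
3. ∠CHK = 90°  [△HKC]
4. ∠JHN = 90°  [K on HN, C on HJ]

∠JHN = 90°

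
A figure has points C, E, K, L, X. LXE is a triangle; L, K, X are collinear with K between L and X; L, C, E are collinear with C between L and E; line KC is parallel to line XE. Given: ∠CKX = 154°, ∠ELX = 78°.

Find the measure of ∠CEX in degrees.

1. ∠CKL = 26°  [linear pair at K on LX]
2. ∠CLK = 78°  [K on LX, C on LE]
3. ∠KCL = 76°  [△LKC]
4. ∠ECK = 104°  [linear pair at C on LE]
5. ∠CEX = 76°  [KC∥XE, co-interior at E–C]

∠CEX = 76°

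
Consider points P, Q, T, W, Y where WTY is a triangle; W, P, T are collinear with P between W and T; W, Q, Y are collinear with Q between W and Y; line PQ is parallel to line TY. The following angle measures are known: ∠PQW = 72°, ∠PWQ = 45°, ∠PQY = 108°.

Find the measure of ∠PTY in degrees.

∠PTY = 63°

1. ∠QPW = 63°  [△WPQ]
2. ∠QPT = 117°  [linear pair at P on WT]
3. ∠PTY = 63°  [PQ∥TY, co-interior at T–P]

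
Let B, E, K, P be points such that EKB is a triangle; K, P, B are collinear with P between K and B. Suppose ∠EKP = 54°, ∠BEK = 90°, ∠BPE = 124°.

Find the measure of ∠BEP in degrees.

∠BEP = 20°

1. ∠BKE = 54°  [P on ray KB]
2. ∠EBK = 36°  [△EKB]
3. ∠EBP = 36°  [P on ray BK]
4. ∠BEP = 20°  [△EPB]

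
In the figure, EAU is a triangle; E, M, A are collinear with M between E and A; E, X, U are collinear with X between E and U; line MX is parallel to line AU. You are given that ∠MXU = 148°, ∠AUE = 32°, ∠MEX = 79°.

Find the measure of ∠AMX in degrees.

1. ∠EXM = 32°  [linear pair at X on EU]
2. ∠EMX = 69°  [△EMX]
3. ∠AMX = 111°  [linear pair at M on EA]

∠AMX = 111°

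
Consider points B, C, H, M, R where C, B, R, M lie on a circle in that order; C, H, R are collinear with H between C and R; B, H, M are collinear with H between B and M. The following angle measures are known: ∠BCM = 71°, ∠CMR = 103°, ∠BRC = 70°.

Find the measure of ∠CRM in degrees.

∠CRM = 39°

1. ∠BMC = 70°  [same arc CB]
2. ∠CBM = 39°  [△CBM]
3. ∠CRM = 39°  [same arc CM]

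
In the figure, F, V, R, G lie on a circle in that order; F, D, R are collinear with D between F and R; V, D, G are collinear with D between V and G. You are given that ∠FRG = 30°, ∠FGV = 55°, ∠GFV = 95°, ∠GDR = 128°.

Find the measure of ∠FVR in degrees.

∠FVR = 103°

1. ∠FVG = 30°  [same arc FG]
2. ∠FRV = 55°  [same arc FV]
3. ∠FDV = 128°  [vertical angles at D]
4. ∠RFV = 22°  [△FDV]
5. ∠FVR = 103°  [△FVR]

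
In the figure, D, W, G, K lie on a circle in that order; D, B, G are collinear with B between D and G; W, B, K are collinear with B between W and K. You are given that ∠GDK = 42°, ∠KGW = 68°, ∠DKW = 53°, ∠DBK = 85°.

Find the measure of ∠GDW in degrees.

1. ∠GWK = 42°  [same arc GK]
2. ∠GKW = 70°  [△WGK]
3. ∠GDW = 70°  [same arc WG]

∠GDW = 70°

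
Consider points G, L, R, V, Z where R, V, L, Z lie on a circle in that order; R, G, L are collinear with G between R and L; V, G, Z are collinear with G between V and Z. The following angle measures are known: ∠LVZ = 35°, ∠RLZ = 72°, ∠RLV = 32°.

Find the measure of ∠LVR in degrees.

1. ∠LRZ = 35°  [same arc LZ]
2. ∠LZR = 73°  [△RLZ]
3. ∠LVR = 107°  [cyclic RVLZ, opposite ∠V+∠Z]

∠LVR = 107°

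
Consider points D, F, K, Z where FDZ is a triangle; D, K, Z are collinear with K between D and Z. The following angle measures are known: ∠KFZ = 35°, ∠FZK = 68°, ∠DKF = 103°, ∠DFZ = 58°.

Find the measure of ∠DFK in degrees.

1. ∠DZF = 68°  [K on ray ZD]
2. ∠FDZ = 54°  [△FDZ]
3. ∠FDK = 54°  [K on ray DZ]
4. ∠DFK = 23°  [△FDK]

∠DFK = 23°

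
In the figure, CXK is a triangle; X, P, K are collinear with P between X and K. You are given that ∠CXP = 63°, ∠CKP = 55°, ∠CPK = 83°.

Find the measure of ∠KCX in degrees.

∠KCX = 62°

1. ∠CXK = 63°  [P on ray XK]
2. ∠CKX = 55°  [P on ray KX]
3. ∠KCX = 62°  [△CXK]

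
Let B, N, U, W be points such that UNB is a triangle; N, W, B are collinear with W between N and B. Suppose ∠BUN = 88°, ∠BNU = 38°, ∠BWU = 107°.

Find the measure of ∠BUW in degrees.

1. ∠NBU = 54°  [△UNB]
2. ∠UBW = 54°  [W on ray BN]
3. ∠BUW = 19°  [△UWB]

∠BUW = 19°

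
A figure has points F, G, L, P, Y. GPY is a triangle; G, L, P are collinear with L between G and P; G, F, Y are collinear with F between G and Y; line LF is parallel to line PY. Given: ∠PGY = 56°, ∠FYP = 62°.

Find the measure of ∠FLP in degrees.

1. ∠GYP = 62°  [F on ray YG]
2. ∠GPY = 62°  [△GPY]
3. ∠FLG = 62°  [LF∥PY, corresponding at L]
4. ∠FLP = 118°  [linear pair at L on GP]

∠FLP = 118°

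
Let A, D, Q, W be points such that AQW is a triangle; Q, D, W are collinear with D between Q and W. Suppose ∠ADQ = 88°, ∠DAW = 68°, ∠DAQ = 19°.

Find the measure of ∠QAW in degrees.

∠QAW = 87°

1. ∠AQD = 73°  [△AQD]
2. ∠ADW = 92°  [linear pair at D on QW]
3. ∠AWD = 20°  [△ADW]
4. ∠AQW = 73°  [D on ray QW]
5. ∠AWQ = 20°  [D on ray WQ]
6. ∠QAW = 87°  [△AQW]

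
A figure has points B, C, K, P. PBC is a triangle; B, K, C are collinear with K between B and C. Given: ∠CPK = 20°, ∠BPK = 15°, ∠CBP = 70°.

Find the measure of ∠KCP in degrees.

∠KCP = 75°

1. ∠KBP = 70°  [K on ray BC]
2. ∠BKP = 95°  [△PBK]
3. ∠CKP = 85°  [linear pair at K on BC]
4. ∠KCP = 75°  [△PKC]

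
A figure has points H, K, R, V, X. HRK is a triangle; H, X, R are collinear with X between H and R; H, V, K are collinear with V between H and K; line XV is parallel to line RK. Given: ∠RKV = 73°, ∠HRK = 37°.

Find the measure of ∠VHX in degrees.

∠VHX = 70°

1. ∠HKR = 73°  [V on ray KH]
2. ∠KHR = 70°  [△HRK]
3. ∠VHX = 70°  [X on HR, V on HK]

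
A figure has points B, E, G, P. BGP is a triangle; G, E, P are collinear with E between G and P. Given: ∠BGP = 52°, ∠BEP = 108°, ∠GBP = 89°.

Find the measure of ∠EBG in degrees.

∠EBG = 56°

1. ∠BGE = 52°  [E on ray GP]
2. ∠BEG = 72°  [linear pair at E on GP]
3. ∠EBG = 56°  [△BGE]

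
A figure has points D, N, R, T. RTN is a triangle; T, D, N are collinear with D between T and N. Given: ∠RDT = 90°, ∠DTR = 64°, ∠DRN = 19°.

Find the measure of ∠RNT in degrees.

1. ∠NDR = 90°  [linear pair at D on TN]
2. ∠DNR = 71°  [△RDN]
3. ∠RNT = 71°  [D on ray NT]

∠RNT = 71°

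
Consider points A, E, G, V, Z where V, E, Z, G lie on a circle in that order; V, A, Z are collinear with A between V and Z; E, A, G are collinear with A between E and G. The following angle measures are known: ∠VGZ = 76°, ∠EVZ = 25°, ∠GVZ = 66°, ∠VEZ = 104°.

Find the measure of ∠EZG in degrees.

∠EZG = 89°

1. ∠EGZ = 25°  [same arc EZ]
2. ∠GEZ = 66°  [same arc ZG]
3. ∠EZG = 89°  [△EZG]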